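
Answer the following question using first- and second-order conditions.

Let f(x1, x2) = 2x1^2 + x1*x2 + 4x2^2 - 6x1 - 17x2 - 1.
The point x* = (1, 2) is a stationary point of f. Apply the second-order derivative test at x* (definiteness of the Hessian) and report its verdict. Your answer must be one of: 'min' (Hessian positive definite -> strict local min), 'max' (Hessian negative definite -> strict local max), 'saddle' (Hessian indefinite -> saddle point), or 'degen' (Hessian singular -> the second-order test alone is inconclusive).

Compute the Hessian H = grad^2 f:
  H = [[4, 1], [1, 8]]
Verify stationarity: grad f(x*) = H x* + g = (0, 0).
Eigenvalues of H: 3.7639, 8.2361.
Both eigenvalues > 0, so H is positive definite -> x* is a strict local min.

min


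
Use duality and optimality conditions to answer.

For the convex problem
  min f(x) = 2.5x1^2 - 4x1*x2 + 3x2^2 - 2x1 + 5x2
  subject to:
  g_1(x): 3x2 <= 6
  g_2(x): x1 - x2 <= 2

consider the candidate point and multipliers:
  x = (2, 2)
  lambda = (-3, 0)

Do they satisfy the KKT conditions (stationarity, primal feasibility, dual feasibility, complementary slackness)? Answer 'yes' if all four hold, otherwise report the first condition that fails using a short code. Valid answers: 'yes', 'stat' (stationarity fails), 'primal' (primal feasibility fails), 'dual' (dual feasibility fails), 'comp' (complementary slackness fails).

Gradient of f: grad f(x) = Q x + c = (0, 9)
Constraint values g_i(x) = a_i^T x - b_i:
  g_1((2, 2)) = 0
  g_2((2, 2)) = -2
Stationarity residual: grad f(x) + sum_i lambda_i a_i = (0, 0)
  -> stationarity OK
Primal feasibility (all g_i <= 0): OK
Dual feasibility (all lambda_i >= 0): FAILS
Complementary slackness (lambda_i * g_i(x) = 0 for all i): OK

Verdict: the first failing condition is dual_feasibility -> dual.

dual


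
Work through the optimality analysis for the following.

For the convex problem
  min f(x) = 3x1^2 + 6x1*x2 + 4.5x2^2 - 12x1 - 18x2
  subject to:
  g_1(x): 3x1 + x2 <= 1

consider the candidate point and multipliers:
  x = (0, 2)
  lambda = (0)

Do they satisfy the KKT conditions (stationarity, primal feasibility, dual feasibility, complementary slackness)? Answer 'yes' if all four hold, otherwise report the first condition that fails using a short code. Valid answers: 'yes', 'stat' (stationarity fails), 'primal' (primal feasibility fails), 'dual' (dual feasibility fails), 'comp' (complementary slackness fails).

Gradient of f: grad f(x) = Q x + c = (0, 0)
Constraint values g_i(x) = a_i^T x - b_i:
  g_1((0, 2)) = 1
Stationarity residual: grad f(x) + sum_i lambda_i a_i = (0, 0)
  -> stationarity OK
Primal feasibility (all g_i <= 0): FAILS
Dual feasibility (all lambda_i >= 0): OK
Complementary slackness (lambda_i * g_i(x) = 0 for all i): OK

Verdict: the first failing condition is primal_feasibility -> primal.

primal


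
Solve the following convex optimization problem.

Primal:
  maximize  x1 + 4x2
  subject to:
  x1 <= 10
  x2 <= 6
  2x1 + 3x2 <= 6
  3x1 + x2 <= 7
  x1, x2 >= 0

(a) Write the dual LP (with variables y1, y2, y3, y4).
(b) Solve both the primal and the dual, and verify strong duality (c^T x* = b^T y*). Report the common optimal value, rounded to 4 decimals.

The standard primal-dual pair for 'max c^T x s.t. A x <= b, x >= 0' is:
  Dual:  min b^T y  s.t.  A^T y >= c,  y >= 0.

So the dual LP is:
  minimize  10y1 + 6y2 + 6y3 + 7y4
  subject to:
    y1 + 2y3 + 3y4 >= 1
    y2 + 3y3 + y4 >= 4
    y1, y2, y3, y4 >= 0

Solving the primal: x* = (0, 2).
  primal value c^T x* = 8.
Solving the dual: y* = (0, 0, 1.3333, 0).
  dual value b^T y* = 8.
Strong duality: c^T x* = b^T y*. Confirmed.

8


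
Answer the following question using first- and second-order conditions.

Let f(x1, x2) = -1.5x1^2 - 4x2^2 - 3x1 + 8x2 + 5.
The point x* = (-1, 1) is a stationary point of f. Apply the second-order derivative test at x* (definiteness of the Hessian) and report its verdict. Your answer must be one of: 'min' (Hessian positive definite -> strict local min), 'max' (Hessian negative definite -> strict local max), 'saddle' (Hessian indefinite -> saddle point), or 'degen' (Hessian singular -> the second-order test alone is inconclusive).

Compute the Hessian H = grad^2 f:
  H = [[-3, 0], [0, -8]]
Verify stationarity: grad f(x*) = H x* + g = (0, 0).
Eigenvalues of H: -8, -3.
Both eigenvalues < 0, so H is negative definite -> x* is a strict local max.

max


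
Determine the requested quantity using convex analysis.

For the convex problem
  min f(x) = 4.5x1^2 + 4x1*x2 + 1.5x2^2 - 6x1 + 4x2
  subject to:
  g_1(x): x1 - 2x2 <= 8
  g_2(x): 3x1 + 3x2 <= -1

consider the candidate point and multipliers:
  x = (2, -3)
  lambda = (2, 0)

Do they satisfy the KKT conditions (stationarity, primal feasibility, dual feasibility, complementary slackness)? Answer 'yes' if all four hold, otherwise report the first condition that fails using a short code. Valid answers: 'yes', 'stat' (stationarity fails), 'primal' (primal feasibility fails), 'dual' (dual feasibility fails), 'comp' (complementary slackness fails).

Gradient of f: grad f(x) = Q x + c = (0, 3)
Constraint values g_i(x) = a_i^T x - b_i:
  g_1((2, -3)) = 0
  g_2((2, -3)) = -2
Stationarity residual: grad f(x) + sum_i lambda_i a_i = (2, -1)
  -> stationarity FAILS
Primal feasibility (all g_i <= 0): OK
Dual feasibility (all lambda_i >= 0): OK
Complementary slackness (lambda_i * g_i(x) = 0 for all i): OK

Verdict: the first failing condition is stationarity -> stat.

stat


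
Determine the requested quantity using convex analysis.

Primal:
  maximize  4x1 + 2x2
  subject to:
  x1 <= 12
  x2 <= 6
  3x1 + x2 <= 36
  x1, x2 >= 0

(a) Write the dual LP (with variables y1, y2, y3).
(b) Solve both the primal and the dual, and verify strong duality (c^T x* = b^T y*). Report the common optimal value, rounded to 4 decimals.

The standard primal-dual pair for 'max c^T x s.t. A x <= b, x >= 0' is:
  Dual:  min b^T y  s.t.  A^T y >= c,  y >= 0.

So the dual LP is:
  minimize  12y1 + 6y2 + 36y3
  subject to:
    y1 + 3y3 >= 4
    y2 + y3 >= 2
    y1, y2, y3 >= 0

Solving the primal: x* = (10, 6).
  primal value c^T x* = 52.
Solving the dual: y* = (0, 0.6667, 1.3333).
  dual value b^T y* = 52.
Strong duality: c^T x* = b^T y*. Confirmed.

52


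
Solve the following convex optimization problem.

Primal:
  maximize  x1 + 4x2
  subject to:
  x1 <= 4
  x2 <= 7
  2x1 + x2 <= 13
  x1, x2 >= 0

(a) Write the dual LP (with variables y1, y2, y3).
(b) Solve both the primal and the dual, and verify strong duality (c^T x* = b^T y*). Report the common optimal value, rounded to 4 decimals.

The standard primal-dual pair for 'max c^T x s.t. A x <= b, x >= 0' is:
  Dual:  min b^T y  s.t.  A^T y >= c,  y >= 0.

So the dual LP is:
  minimize  4y1 + 7y2 + 13y3
  subject to:
    y1 + 2y3 >= 1
    y2 + y3 >= 4
    y1, y2, y3 >= 0

Solving the primal: x* = (3, 7).
  primal value c^T x* = 31.
Solving the dual: y* = (0, 3.5, 0.5).
  dual value b^T y* = 31.
Strong duality: c^T x* = b^T y*. Confirmed.

31


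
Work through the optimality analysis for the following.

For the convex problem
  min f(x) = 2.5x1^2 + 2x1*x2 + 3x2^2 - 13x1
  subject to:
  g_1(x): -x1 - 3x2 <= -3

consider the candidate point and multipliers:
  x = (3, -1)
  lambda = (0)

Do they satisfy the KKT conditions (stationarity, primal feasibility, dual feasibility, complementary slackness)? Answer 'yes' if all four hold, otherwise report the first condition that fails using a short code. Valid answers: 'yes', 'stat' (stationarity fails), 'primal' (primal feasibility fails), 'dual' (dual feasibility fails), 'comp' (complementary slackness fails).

Gradient of f: grad f(x) = Q x + c = (0, 0)
Constraint values g_i(x) = a_i^T x - b_i:
  g_1((3, -1)) = 3
Stationarity residual: grad f(x) + sum_i lambda_i a_i = (0, 0)
  -> stationarity OK
Primal feasibility (all g_i <= 0): FAILS
Dual feasibility (all lambda_i >= 0): OK
Complementary slackness (lambda_i * g_i(x) = 0 for all i): OK

Verdict: the first failing condition is primal_feasibility -> primal.

primal


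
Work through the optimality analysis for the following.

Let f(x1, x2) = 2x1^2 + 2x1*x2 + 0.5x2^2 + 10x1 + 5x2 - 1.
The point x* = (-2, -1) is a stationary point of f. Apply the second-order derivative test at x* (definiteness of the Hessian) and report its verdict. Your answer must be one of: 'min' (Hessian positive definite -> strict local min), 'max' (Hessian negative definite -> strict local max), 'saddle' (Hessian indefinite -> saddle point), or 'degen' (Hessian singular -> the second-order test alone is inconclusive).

Compute the Hessian H = grad^2 f:
  H = [[4, 2], [2, 1]]
Verify stationarity: grad f(x*) = H x* + g = (0, 0).
Eigenvalues of H: 0, 5.
H has a zero eigenvalue (singular; positive semidefinite but not definite), so H is neither positive definite, negative definite, nor indefinite. The second-order test alone is inconclusive -> degen.
(Indeed, f is constant along the null direction of H through x*, so x* is not a strict local extremum.)

degen


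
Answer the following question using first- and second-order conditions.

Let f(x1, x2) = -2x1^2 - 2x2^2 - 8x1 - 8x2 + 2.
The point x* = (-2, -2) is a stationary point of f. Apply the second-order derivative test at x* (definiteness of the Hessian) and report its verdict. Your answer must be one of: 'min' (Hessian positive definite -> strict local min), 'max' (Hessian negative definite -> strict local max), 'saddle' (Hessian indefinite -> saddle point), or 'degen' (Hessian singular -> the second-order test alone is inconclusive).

Compute the Hessian H = grad^2 f:
  H = [[-4, 0], [0, -4]]
Verify stationarity: grad f(x*) = H x* + g = (0, 0).
Eigenvalues of H: -4, -4.
Both eigenvalues < 0, so H is negative definite -> x* is a strict local max.

max


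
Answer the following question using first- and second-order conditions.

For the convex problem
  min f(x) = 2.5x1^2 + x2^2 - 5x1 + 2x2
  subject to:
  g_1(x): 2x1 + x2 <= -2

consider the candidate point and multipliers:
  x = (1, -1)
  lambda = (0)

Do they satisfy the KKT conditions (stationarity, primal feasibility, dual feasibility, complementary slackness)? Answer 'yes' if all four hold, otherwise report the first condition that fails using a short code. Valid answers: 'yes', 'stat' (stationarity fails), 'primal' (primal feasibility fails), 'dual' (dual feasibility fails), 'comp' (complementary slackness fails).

Gradient of f: grad f(x) = Q x + c = (0, 0)
Constraint values g_i(x) = a_i^T x - b_i:
  g_1((1, -1)) = 3
Stationarity residual: grad f(x) + sum_i lambda_i a_i = (0, 0)
  -> stationarity OK
Primal feasibility (all g_i <= 0): FAILS
Dual feasibility (all lambda_i >= 0): OK
Complementary slackness (lambda_i * g_i(x) = 0 for all i): OK

Verdict: the first failing condition is primal_feasibility -> primal.

primal


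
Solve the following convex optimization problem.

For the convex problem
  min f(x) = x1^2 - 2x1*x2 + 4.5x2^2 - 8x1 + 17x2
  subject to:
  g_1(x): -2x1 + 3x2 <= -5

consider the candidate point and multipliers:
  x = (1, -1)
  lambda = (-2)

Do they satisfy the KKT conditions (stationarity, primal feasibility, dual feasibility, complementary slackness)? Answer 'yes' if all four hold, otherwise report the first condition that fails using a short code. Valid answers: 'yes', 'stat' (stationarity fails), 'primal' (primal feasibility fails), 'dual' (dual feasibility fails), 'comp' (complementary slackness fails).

Gradient of f: grad f(x) = Q x + c = (-4, 6)
Constraint values g_i(x) = a_i^T x - b_i:
  g_1((1, -1)) = 0
Stationarity residual: grad f(x) + sum_i lambda_i a_i = (0, 0)
  -> stationarity OK
Primal feasibility (all g_i <= 0): OK
Dual feasibility (all lambda_i >= 0): FAILS
Complementary slackness (lambda_i * g_i(x) = 0 for all i): OK

Verdict: the first failing condition is dual_feasibility -> dual.

dual


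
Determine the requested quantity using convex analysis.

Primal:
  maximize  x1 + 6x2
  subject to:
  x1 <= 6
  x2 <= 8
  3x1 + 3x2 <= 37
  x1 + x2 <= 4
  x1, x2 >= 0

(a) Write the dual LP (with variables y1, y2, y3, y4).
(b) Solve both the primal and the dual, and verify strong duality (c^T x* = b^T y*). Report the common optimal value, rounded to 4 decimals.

The standard primal-dual pair for 'max c^T x s.t. A x <= b, x >= 0' is:
  Dual:  min b^T y  s.t.  A^T y >= c,  y >= 0.

So the dual LP is:
  minimize  6y1 + 8y2 + 37y3 + 4y4
  subject to:
    y1 + 3y3 + y4 >= 1
    y2 + 3y3 + y4 >= 6
    y1, y2, y3, y4 >= 0

Solving the primal: x* = (0, 4).
  primal value c^T x* = 24.
Solving the dual: y* = (0, 0, 0, 6).
  dual value b^T y* = 24.
Strong duality: c^T x* = b^T y*. Confirmed.

24


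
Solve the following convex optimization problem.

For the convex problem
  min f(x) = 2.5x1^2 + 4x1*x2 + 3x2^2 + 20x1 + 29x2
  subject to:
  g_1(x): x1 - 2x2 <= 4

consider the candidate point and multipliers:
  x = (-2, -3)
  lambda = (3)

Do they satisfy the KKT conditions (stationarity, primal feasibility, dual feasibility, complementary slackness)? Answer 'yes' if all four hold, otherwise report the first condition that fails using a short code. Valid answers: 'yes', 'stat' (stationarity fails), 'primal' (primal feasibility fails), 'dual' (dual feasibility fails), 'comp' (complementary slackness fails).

Gradient of f: grad f(x) = Q x + c = (-2, 3)
Constraint values g_i(x) = a_i^T x - b_i:
  g_1((-2, -3)) = 0
Stationarity residual: grad f(x) + sum_i lambda_i a_i = (1, -3)
  -> stationarity FAILS
Primal feasibility (all g_i <= 0): OK
Dual feasibility (all lambda_i >= 0): OK
Complementary slackness (lambda_i * g_i(x) = 0 for all i): OK

Verdict: the first failing condition is stationarity -> stat.

stat


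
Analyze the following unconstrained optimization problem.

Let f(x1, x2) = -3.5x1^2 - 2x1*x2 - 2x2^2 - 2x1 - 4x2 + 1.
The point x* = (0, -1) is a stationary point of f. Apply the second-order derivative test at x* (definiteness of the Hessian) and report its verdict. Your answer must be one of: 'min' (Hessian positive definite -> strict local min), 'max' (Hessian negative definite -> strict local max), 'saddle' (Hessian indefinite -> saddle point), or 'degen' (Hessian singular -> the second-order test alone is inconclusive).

Compute the Hessian H = grad^2 f:
  H = [[-7, -2], [-2, -4]]
Verify stationarity: grad f(x*) = H x* + g = (0, 0).
Eigenvalues of H: -8, -3.
Both eigenvalues < 0, so H is negative definite -> x* is a strict local max.

max


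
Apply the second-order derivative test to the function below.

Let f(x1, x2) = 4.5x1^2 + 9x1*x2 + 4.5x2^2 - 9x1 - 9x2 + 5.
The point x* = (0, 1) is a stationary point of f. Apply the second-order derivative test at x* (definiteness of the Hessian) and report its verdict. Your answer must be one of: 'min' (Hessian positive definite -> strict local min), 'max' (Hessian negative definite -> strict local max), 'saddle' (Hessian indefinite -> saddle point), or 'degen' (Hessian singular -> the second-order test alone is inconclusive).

Compute the Hessian H = grad^2 f:
  H = [[9, 9], [9, 9]]
Verify stationarity: grad f(x*) = H x* + g = (0, 0).
Eigenvalues of H: 0, 18.
H has a zero eigenvalue (singular; positive semidefinite but not definite), so H is neither positive definite, negative definite, nor indefinite. The second-order test alone is inconclusive -> degen.
(Indeed, f is constant along the null direction of H through x*, so x* is not a strict local extremum.)

degen


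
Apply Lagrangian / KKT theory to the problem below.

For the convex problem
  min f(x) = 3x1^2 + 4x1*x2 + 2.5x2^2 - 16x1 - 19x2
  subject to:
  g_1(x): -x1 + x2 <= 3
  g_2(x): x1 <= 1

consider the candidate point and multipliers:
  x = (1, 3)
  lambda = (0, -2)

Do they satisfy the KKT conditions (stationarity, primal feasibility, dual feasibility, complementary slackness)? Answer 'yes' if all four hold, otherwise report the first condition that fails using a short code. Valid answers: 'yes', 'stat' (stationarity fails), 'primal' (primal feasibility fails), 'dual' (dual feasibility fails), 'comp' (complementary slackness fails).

Gradient of f: grad f(x) = Q x + c = (2, 0)
Constraint values g_i(x) = a_i^T x - b_i:
  g_1((1, 3)) = -1
  g_2((1, 3)) = 0
Stationarity residual: grad f(x) + sum_i lambda_i a_i = (0, 0)
  -> stationarity OK
Primal feasibility (all g_i <= 0): OK
Dual feasibility (all lambda_i >= 0): FAILS
Complementary slackness (lambda_i * g_i(x) = 0 for all i): OK

Verdict: the first failing condition is dual_feasibility -> dual.

dual


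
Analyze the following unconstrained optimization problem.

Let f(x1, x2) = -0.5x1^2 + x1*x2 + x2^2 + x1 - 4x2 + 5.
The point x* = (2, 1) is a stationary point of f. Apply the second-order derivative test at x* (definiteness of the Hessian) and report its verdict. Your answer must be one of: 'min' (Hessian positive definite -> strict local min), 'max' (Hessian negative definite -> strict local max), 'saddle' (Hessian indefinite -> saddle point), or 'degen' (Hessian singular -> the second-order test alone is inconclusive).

Compute the Hessian H = grad^2 f:
  H = [[-1, 1], [1, 2]]
Verify stationarity: grad f(x*) = H x* + g = (0, 0).
Eigenvalues of H: -1.3028, 2.3028.
Eigenvalues have mixed signs, so H is indefinite -> x* is a saddle point.

saddle


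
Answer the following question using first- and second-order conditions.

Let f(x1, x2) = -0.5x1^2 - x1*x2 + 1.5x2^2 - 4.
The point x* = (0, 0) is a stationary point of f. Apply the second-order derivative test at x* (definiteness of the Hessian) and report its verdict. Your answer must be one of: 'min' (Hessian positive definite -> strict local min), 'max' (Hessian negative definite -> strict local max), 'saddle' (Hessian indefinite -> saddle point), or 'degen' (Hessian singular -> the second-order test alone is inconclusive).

Compute the Hessian H = grad^2 f:
  H = [[-1, -1], [-1, 3]]
Verify stationarity: grad f(x*) = H x* + g = (0, 0).
Eigenvalues of H: -1.2361, 3.2361.
Eigenvalues have mixed signs, so H is indefinite -> x* is a saddle point.

saddle


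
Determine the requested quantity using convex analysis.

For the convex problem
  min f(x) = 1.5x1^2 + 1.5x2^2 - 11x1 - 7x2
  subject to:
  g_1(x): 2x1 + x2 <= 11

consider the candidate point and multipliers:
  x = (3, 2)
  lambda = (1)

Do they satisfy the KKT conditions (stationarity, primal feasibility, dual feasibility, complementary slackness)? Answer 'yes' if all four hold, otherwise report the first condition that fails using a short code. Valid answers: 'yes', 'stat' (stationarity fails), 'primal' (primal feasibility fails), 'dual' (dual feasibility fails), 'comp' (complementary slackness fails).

Gradient of f: grad f(x) = Q x + c = (-2, -1)
Constraint values g_i(x) = a_i^T x - b_i:
  g_1((3, 2)) = -3
Stationarity residual: grad f(x) + sum_i lambda_i a_i = (0, 0)
  -> stationarity OK
Primal feasibility (all g_i <= 0): OK
Dual feasibility (all lambda_i >= 0): OK
Complementary slackness (lambda_i * g_i(x) = 0 for all i): FAILS

Verdict: the first failing condition is complementary_slackness -> comp.

comp


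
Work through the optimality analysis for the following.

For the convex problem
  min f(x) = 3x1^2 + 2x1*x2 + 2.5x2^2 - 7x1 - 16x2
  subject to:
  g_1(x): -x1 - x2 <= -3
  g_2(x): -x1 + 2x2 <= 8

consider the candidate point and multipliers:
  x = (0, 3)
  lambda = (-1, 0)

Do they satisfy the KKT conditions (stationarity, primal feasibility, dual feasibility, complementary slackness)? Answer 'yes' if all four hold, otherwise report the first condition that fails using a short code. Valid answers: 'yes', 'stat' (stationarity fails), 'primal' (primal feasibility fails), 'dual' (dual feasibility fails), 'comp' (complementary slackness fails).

Gradient of f: grad f(x) = Q x + c = (-1, -1)
Constraint values g_i(x) = a_i^T x - b_i:
  g_1((0, 3)) = 0
  g_2((0, 3)) = -2
Stationarity residual: grad f(x) + sum_i lambda_i a_i = (0, 0)
  -> stationarity OK
Primal feasibility (all g_i <= 0): OK
Dual feasibility (all lambda_i >= 0): FAILS
Complementary slackness (lambda_i * g_i(x) = 0 for all i): OK

Verdict: the first failing condition is dual_feasibility -> dual.

dual


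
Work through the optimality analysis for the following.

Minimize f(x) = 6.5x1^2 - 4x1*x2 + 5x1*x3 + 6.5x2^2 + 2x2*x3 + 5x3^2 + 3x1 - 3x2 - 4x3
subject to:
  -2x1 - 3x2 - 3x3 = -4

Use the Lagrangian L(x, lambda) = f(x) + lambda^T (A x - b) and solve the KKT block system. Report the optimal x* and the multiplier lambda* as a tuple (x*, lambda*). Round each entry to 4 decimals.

Form the Lagrangian:
  L(x, lambda) = (1/2) x^T Q x + c^T x + lambda^T (A x - b)
Stationarity (grad_x L = 0): Q x + c + A^T lambda = 0.
Primal feasibility: A x = b.

This gives the KKT block system:
  [ Q   A^T ] [ x     ]   [-c ]
  [ A    0  ] [ lambda ] = [ b ]

Solving the linear system:
  x*      = (-0.1568, 0.4785, 0.9593)
  lambda* = (1.9222)
  f(x*)   = 0.9727

x* = (-0.1568, 0.4785, 0.9593), lambda* = (1.9222)


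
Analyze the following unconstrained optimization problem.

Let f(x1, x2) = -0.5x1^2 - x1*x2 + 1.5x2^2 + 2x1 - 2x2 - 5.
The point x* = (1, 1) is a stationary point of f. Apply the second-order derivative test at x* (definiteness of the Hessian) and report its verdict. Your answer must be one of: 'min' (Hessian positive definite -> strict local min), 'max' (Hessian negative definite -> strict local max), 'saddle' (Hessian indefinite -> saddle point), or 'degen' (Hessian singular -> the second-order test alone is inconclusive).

Compute the Hessian H = grad^2 f:
  H = [[-1, -1], [-1, 3]]
Verify stationarity: grad f(x*) = H x* + g = (0, 0).
Eigenvalues of H: -1.2361, 3.2361.
Eigenvalues have mixed signs, so H is indefinite -> x* is a saddle point.

saddle


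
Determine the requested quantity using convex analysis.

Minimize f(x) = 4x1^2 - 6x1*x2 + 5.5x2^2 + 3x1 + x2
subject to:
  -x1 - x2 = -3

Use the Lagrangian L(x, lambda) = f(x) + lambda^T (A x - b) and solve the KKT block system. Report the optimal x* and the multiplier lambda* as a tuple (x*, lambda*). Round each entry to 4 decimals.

Form the Lagrangian:
  L(x, lambda) = (1/2) x^T Q x + c^T x + lambda^T (A x - b)
Stationarity (grad_x L = 0): Q x + c + A^T lambda = 0.
Primal feasibility: A x = b.

This gives the KKT block system:
  [ Q   A^T ] [ x     ]   [-c ]
  [ A    0  ] [ lambda ] = [ b ]

Solving the linear system:
  x*      = (1.5806, 1.4194)
  lambda* = (7.129)
  f(x*)   = 13.7742

x* = (1.5806, 1.4194), lambda* = (7.129)


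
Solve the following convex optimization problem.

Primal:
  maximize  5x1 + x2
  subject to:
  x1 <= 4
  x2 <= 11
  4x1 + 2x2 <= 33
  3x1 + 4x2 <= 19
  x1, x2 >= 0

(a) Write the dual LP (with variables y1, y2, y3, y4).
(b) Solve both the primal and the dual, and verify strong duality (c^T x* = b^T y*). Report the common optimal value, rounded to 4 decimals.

The standard primal-dual pair for 'max c^T x s.t. A x <= b, x >= 0' is:
  Dual:  min b^T y  s.t.  A^T y >= c,  y >= 0.

So the dual LP is:
  minimize  4y1 + 11y2 + 33y3 + 19y4
  subject to:
    y1 + 4y3 + 3y4 >= 5
    y2 + 2y3 + 4y4 >= 1
    y1, y2, y3, y4 >= 0

Solving the primal: x* = (4, 1.75).
  primal value c^T x* = 21.75.
Solving the dual: y* = (4.25, 0, 0, 0.25).
  dual value b^T y* = 21.75.
Strong duality: c^T x* = b^T y*. Confirmed.

21.75


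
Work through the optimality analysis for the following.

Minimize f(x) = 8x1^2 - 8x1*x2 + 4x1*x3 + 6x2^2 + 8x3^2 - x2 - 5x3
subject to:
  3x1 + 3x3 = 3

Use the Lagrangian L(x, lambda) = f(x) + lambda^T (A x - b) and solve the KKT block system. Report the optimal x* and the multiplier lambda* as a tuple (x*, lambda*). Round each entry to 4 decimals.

Form the Lagrangian:
  L(x, lambda) = (1/2) x^T Q x + c^T x + lambda^T (A x - b)
Stationarity (grad_x L = 0): Q x + c + A^T lambda = 0.
Primal feasibility: A x = b.

This gives the KKT block system:
  [ Q   A^T ] [ x     ]   [-c ]
  [ A    0  ] [ lambda ] = [ b ]

Solving the linear system:
  x*      = (0.4107, 0.3571, 0.5893)
  lambda* = (-2.0238)
  f(x*)   = 1.3839

x* = (0.4107, 0.3571, 0.5893), lambda* = (-2.0238)


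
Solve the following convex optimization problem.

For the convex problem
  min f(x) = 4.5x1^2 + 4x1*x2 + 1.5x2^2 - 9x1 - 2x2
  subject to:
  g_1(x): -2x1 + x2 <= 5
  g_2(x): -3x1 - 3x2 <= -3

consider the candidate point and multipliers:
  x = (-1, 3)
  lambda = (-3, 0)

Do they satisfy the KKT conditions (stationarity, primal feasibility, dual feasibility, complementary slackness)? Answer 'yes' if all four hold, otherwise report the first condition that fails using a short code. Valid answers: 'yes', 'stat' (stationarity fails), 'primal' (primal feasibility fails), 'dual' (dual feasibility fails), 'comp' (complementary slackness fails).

Gradient of f: grad f(x) = Q x + c = (-6, 3)
Constraint values g_i(x) = a_i^T x - b_i:
  g_1((-1, 3)) = 0
  g_2((-1, 3)) = -3
Stationarity residual: grad f(x) + sum_i lambda_i a_i = (0, 0)
  -> stationarity OK
Primal feasibility (all g_i <= 0): OK
Dual feasibility (all lambda_i >= 0): FAILS
Complementary slackness (lambda_i * g_i(x) = 0 for all i): OK

Verdict: the first failing condition is dual_feasibility -> dual.

dual


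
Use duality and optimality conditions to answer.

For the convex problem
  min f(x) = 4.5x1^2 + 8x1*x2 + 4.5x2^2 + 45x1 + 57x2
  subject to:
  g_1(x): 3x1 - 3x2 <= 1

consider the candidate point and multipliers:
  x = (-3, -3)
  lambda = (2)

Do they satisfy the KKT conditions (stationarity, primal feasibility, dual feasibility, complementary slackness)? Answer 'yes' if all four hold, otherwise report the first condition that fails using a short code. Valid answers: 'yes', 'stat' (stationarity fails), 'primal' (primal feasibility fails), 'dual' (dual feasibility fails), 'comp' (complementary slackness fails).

Gradient of f: grad f(x) = Q x + c = (-6, 6)
Constraint values g_i(x) = a_i^T x - b_i:
  g_1((-3, -3)) = -1
Stationarity residual: grad f(x) + sum_i lambda_i a_i = (0, 0)
  -> stationarity OK
Primal feasibility (all g_i <= 0): OK
Dual feasibility (all lambda_i >= 0): OK
Complementary slackness (lambda_i * g_i(x) = 0 for all i): FAILS

Verdict: the first failing condition is complementary_slackness -> comp.

comp


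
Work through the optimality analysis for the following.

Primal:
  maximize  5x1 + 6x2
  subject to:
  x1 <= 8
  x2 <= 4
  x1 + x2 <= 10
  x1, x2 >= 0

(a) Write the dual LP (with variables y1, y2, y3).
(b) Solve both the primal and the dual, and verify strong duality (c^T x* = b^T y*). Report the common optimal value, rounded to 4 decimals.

The standard primal-dual pair for 'max c^T x s.t. A x <= b, x >= 0' is:
  Dual:  min b^T y  s.t.  A^T y >= c,  y >= 0.

So the dual LP is:
  minimize  8y1 + 4y2 + 10y3
  subject to:
    y1 + y3 >= 5
    y2 + y3 >= 6
    y1, y2, y3 >= 0

Solving the primal: x* = (6, 4).
  primal value c^T x* = 54.
Solving the dual: y* = (0, 1, 5).
  dual value b^T y* = 54.
Strong duality: c^T x* = b^T y*. Confirmed.

54


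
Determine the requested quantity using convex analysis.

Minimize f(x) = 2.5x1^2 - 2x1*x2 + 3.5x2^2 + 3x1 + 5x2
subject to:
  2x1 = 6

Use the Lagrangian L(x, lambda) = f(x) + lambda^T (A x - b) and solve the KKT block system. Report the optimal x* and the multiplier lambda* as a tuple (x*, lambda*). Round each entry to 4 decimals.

Form the Lagrangian:
  L(x, lambda) = (1/2) x^T Q x + c^T x + lambda^T (A x - b)
Stationarity (grad_x L = 0): Q x + c + A^T lambda = 0.
Primal feasibility: A x = b.

This gives the KKT block system:
  [ Q   A^T ] [ x     ]   [-c ]
  [ A    0  ] [ lambda ] = [ b ]

Solving the linear system:
  x*      = (3, 0.1429)
  lambda* = (-8.8571)
  f(x*)   = 31.4286

x* = (3, 0.1429), lambda* = (-8.8571)


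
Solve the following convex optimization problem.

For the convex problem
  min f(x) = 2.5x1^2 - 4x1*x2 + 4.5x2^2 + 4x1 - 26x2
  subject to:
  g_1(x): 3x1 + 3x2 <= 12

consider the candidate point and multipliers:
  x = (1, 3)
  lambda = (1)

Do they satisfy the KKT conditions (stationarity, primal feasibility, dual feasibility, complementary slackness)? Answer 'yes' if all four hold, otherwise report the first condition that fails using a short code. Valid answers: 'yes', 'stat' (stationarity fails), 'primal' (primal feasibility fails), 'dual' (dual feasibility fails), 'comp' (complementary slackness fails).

Gradient of f: grad f(x) = Q x + c = (-3, -3)
Constraint values g_i(x) = a_i^T x - b_i:
  g_1((1, 3)) = 0
Stationarity residual: grad f(x) + sum_i lambda_i a_i = (0, 0)
  -> stationarity OK
Primal feasibility (all g_i <= 0): OK
Dual feasibility (all lambda_i >= 0): OK
Complementary slackness (lambda_i * g_i(x) = 0 for all i): OK

Verdict: yes, KKT holds.

yes


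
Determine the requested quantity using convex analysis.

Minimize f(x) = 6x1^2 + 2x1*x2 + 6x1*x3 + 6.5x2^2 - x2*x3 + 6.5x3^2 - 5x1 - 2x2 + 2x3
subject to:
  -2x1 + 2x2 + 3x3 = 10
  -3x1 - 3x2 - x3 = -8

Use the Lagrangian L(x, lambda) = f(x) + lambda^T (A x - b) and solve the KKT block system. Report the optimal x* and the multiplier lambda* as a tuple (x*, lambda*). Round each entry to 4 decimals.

Form the Lagrangian:
  L(x, lambda) = (1/2) x^T Q x + c^T x + lambda^T (A x - b)
Stationarity (grad_x L = 0): Q x + c + A^T lambda = 0.
Primal feasibility: A x = b.

This gives the KKT block system:
  [ Q   A^T ] [ x     ]   [-c ]
  [ A    0  ] [ lambda ] = [ b ]

Solving the linear system:
  x*      = (-0.2059, 2.3236, 1.647)
  lambda* = (-4.7725, 5.5343)
  f(x*)   = 45.8378

x* = (-0.2059, 2.3236, 1.647), lambda* = (-4.7725, 5.5343)


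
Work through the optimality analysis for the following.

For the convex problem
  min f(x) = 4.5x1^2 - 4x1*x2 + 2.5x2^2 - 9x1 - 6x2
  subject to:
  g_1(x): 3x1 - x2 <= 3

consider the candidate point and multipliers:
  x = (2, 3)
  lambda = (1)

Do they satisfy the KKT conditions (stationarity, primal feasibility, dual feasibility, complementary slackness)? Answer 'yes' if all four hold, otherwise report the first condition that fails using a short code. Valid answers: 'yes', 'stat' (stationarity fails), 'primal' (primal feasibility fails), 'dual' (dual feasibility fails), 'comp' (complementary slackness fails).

Gradient of f: grad f(x) = Q x + c = (-3, 1)
Constraint values g_i(x) = a_i^T x - b_i:
  g_1((2, 3)) = 0
Stationarity residual: grad f(x) + sum_i lambda_i a_i = (0, 0)
  -> stationarity OK
Primal feasibility (all g_i <= 0): OK
Dual feasibility (all lambda_i >= 0): OK
Complementary slackness (lambda_i * g_i(x) = 0 for all i): OK

Verdict: yes, KKT holds.

yes


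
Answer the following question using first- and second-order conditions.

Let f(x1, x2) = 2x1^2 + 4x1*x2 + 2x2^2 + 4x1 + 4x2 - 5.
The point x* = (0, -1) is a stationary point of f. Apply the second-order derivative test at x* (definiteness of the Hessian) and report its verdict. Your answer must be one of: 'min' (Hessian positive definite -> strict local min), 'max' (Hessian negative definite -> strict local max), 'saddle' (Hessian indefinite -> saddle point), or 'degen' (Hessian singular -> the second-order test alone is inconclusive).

Compute the Hessian H = grad^2 f:
  H = [[4, 4], [4, 4]]
Verify stationarity: grad f(x*) = H x* + g = (0, 0).
Eigenvalues of H: 0, 8.
H has a zero eigenvalue (singular; positive semidefinite but not definite), so H is neither positive definite, negative definite, nor indefinite. The second-order test alone is inconclusive -> degen.
(Indeed, f is constant along the null direction of H through x*, so x* is not a strict local extremum.)

degen


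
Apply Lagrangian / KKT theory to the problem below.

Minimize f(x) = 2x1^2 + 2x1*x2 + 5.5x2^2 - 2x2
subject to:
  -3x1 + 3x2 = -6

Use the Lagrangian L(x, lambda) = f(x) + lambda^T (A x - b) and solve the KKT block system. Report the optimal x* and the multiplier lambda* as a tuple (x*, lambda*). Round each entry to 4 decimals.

Form the Lagrangian:
  L(x, lambda) = (1/2) x^T Q x + c^T x + lambda^T (A x - b)
Stationarity (grad_x L = 0): Q x + c + A^T lambda = 0.
Primal feasibility: A x = b.

This gives the KKT block system:
  [ Q   A^T ] [ x     ]   [-c ]
  [ A    0  ] [ lambda ] = [ b ]

Solving the linear system:
  x*      = (1.4737, -0.5263)
  lambda* = (1.614)
  f(x*)   = 5.3684

x* = (1.4737, -0.5263), lambda* = (1.614)


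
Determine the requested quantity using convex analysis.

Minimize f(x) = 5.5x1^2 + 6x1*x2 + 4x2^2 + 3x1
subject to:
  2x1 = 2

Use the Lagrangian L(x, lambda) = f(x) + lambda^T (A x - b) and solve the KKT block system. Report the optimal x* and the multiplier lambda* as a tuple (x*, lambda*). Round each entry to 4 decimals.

Form the Lagrangian:
  L(x, lambda) = (1/2) x^T Q x + c^T x + lambda^T (A x - b)
Stationarity (grad_x L = 0): Q x + c + A^T lambda = 0.
Primal feasibility: A x = b.

This gives the KKT block system:
  [ Q   A^T ] [ x     ]   [-c ]
  [ A    0  ] [ lambda ] = [ b ]

Solving the linear system:
  x*      = (1, -0.75)
  lambda* = (-4.75)
  f(x*)   = 6.25

x* = (1, -0.75), lambda* = (-4.75)


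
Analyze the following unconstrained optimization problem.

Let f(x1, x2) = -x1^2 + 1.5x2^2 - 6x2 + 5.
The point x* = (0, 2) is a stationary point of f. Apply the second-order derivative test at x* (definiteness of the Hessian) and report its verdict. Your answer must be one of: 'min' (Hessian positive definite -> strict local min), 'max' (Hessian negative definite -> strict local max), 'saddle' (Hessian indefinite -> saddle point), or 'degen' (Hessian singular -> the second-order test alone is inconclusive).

Compute the Hessian H = grad^2 f:
  H = [[-2, 0], [0, 3]]
Verify stationarity: grad f(x*) = H x* + g = (0, 0).
Eigenvalues of H: -2, 3.
Eigenvalues have mixed signs, so H is indefinite -> x* is a saddle point.

saddle


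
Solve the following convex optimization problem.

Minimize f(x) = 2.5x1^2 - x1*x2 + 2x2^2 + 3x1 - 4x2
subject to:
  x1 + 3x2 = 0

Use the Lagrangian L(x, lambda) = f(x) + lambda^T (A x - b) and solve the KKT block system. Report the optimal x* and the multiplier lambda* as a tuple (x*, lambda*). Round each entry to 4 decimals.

Form the Lagrangian:
  L(x, lambda) = (1/2) x^T Q x + c^T x + lambda^T (A x - b)
Stationarity (grad_x L = 0): Q x + c + A^T lambda = 0.
Primal feasibility: A x = b.

This gives the KKT block system:
  [ Q   A^T ] [ x     ]   [-c ]
  [ A    0  ] [ lambda ] = [ b ]

Solving the linear system:
  x*      = (-0.7091, 0.2364)
  lambda* = (0.7818)
  f(x*)   = -1.5364

x* = (-0.7091, 0.2364), lambda* = (0.7818)


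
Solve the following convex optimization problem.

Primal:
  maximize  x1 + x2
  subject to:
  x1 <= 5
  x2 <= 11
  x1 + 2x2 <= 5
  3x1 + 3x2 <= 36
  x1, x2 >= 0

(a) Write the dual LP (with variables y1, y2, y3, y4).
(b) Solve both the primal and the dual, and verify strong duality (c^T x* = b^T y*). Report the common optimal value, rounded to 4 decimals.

The standard primal-dual pair for 'max c^T x s.t. A x <= b, x >= 0' is:
  Dual:  min b^T y  s.t.  A^T y >= c,  y >= 0.

So the dual LP is:
  minimize  5y1 + 11y2 + 5y3 + 36y4
  subject to:
    y1 + y3 + 3y4 >= 1
    y2 + 2y3 + 3y4 >= 1
    y1, y2, y3, y4 >= 0

Solving the primal: x* = (5, 0).
  primal value c^T x* = 5.
Solving the dual: y* = (0.5, 0, 0.5, 0).
  dual value b^T y* = 5.
Strong duality: c^T x* = b^T y*. Confirmed.

5


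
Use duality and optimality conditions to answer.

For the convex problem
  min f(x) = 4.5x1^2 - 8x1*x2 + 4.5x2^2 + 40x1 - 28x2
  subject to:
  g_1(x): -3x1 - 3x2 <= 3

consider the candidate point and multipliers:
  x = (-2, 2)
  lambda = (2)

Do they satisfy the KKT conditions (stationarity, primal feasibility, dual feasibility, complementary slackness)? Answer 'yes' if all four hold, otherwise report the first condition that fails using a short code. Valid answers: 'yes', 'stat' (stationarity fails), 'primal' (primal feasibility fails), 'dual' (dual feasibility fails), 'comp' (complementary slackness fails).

Gradient of f: grad f(x) = Q x + c = (6, 6)
Constraint values g_i(x) = a_i^T x - b_i:
  g_1((-2, 2)) = -3
Stationarity residual: grad f(x) + sum_i lambda_i a_i = (0, 0)
  -> stationarity OK
Primal feasibility (all g_i <= 0): OK
Dual feasibility (all lambda_i >= 0): OK
Complementary slackness (lambda_i * g_i(x) = 0 for all i): FAILS

Verdict: the first failing condition is complementary_slackness -> comp.

comp


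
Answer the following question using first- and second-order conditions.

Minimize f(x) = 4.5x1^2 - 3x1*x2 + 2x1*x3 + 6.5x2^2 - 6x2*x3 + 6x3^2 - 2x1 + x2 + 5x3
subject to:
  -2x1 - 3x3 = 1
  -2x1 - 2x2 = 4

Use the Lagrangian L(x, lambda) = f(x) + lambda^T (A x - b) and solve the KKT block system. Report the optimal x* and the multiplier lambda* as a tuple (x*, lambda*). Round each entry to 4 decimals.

Form the Lagrangian:
  L(x, lambda) = (1/2) x^T Q x + c^T x + lambda^T (A x - b)
Stationarity (grad_x L = 0): Q x + c + A^T lambda = 0.
Primal feasibility: A x = b.

This gives the KKT block system:
  [ Q   A^T ] [ x     ]   [-c ]
  [ A    0  ] [ lambda ] = [ b ]

Solving the linear system:
  x*      = (-0.7794, -1.2206, 0.1863)
  lambda* = (4.3333, -6.8235)
  f(x*)   = 12.1152

x* = (-0.7794, -1.2206, 0.1863), lambda* = (4.3333, -6.8235)


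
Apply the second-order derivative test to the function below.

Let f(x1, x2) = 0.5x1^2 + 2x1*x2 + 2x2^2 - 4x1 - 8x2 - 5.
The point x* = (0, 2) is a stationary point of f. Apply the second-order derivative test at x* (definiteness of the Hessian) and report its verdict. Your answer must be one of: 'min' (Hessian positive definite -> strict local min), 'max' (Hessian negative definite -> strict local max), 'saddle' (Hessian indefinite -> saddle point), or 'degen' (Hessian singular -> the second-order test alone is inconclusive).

Compute the Hessian H = grad^2 f:
  H = [[1, 2], [2, 4]]
Verify stationarity: grad f(x*) = H x* + g = (0, 0).
Eigenvalues of H: 0, 5.
H has a zero eigenvalue (singular; positive semidefinite but not definite), so H is neither positive definite, negative definite, nor indefinite. The second-order test alone is inconclusive -> degen.
(Indeed, f is constant along the null direction of H through x*, so x* is not a strict local extremum.)

degen


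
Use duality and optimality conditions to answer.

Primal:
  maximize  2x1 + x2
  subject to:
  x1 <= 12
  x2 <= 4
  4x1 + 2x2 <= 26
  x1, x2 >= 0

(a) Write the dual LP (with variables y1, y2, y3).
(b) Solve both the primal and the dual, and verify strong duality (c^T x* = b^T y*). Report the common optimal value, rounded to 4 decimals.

The standard primal-dual pair for 'max c^T x s.t. A x <= b, x >= 0' is:
  Dual:  min b^T y  s.t.  A^T y >= c,  y >= 0.

So the dual LP is:
  minimize  12y1 + 4y2 + 26y3
  subject to:
    y1 + 4y3 >= 2
    y2 + 2y3 >= 1
    y1, y2, y3 >= 0

Solving the primal: x* = (6.5, 0).
  primal value c^T x* = 13.
Solving the dual: y* = (0, 0, 0.5).
  dual value b^T y* = 13.
Strong duality: c^T x* = b^T y*. Confirmed.

13


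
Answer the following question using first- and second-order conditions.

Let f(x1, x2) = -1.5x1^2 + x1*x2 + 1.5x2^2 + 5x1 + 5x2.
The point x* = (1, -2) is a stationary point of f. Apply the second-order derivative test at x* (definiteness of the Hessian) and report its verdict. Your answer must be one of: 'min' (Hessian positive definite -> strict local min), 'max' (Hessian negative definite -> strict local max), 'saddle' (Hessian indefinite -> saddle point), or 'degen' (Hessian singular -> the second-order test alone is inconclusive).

Compute the Hessian H = grad^2 f:
  H = [[-3, 1], [1, 3]]
Verify stationarity: grad f(x*) = H x* + g = (0, 0).
Eigenvalues of H: -3.1623, 3.1623.
Eigenvalues have mixed signs, so H is indefinite -> x* is a saddle point.

saddle


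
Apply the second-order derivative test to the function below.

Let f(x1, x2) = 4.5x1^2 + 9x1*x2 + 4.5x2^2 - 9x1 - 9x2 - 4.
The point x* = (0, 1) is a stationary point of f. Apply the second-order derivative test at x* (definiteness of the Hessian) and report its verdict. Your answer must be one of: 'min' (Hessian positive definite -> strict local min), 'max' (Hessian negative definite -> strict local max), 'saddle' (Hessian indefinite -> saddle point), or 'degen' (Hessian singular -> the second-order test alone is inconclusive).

Compute the Hessian H = grad^2 f:
  H = [[9, 9], [9, 9]]
Verify stationarity: grad f(x*) = H x* + g = (0, 0).
Eigenvalues of H: 0, 18.
H has a zero eigenvalue (singular; positive semidefinite but not definite), so H is neither positive definite, negative definite, nor indefinite. The second-order test alone is inconclusive -> degen.
(Indeed, f is constant along the null direction of H through x*, so x* is not a strict local extremum.)

degen
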